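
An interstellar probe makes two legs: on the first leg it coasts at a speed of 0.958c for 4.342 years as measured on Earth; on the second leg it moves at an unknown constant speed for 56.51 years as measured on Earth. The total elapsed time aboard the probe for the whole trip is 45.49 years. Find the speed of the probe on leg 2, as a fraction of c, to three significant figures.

β = 0.622

Leg 1: γ = 1/√(1 − 0.958²) = 1/√0.08224 = 3.487; τ_1 = 4.342/3.487 = 1.245 years.
Leg 2: speed unknown; τ_2 = 56.51/γ_2.
Total proper time: 1.245 + τ_2 = 45.49, so τ_2 = 45.49 − 1.245 = 44.24 years.
γ_2 = 56.51/44.24 = 1.277; β = √(1 − 1/γ²) = √0.3870.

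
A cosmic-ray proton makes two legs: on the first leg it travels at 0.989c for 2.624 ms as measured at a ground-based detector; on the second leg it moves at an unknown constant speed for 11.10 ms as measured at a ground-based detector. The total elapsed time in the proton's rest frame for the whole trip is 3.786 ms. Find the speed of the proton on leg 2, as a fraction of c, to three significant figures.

β = 0.952

Leg 1: γ = 1/√(1 − 0.989²) = 1/√0.02188 = 6.761; τ_1 = 2.624/6.761 = 0.3881 ms.
Leg 2: speed unknown; τ_2 = 11.10/γ_2.
Total proper time: 0.3881 + τ_2 = 3.786, so τ_2 = 3.786 − 0.3881 = 3.398 ms.
γ_2 = 11.10/3.398 = 3.267; β = √(1 − 1/γ²) = √0.9063.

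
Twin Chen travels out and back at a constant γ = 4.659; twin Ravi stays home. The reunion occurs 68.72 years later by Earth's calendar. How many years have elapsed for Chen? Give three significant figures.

γ = 4.659
Chen's clock measures proper time along the trip: τ = Δt/γ = 68.72/4.659 years.

τ = 14.7 years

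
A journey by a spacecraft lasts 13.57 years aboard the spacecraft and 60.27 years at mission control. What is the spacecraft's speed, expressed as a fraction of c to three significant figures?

The proper time is measured aboard the spacecraft (both events occur at the spacecraft's location); Δt is measured at mission control. γ = Δt/τ = 60.27/13.57 = 4.441.
β = √(1 − 1/γ²) = √(1 − 0.05069) = √0.9493

v = 0.974c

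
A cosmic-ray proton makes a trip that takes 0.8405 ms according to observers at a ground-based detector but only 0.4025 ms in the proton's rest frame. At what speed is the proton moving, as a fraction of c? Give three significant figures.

The proper time is measured in the proton's rest frame (both events occur at the proton's location); Δt is measured at a ground-based detector. γ = Δt/τ = 0.8405/0.4025 = 2.088.
β = √(1 − 1/γ²) = √(1 − 0.2293) = √0.7707

v = 0.878c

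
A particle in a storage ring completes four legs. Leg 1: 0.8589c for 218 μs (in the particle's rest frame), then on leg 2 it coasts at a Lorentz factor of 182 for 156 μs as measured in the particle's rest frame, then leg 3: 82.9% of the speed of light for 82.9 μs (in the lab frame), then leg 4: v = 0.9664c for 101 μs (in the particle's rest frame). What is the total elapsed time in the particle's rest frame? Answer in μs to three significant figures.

τ = 521 μs

Leg 1: 218 μs is already measured in the particle's rest frame.
Leg 2: 156 μs is already measured in the particle's rest frame.
Leg 3: β = 0.829; γ = 1/√(1 − 0.829²) = 1/√0.3128 = 1.788; τ_3 = 82.9/1.788 = 46.36 μs.
Leg 4: 101 μs is already measured in the particle's rest frame.
Total: 218.0 + 156.0 + 46.36 + 101.0 μs.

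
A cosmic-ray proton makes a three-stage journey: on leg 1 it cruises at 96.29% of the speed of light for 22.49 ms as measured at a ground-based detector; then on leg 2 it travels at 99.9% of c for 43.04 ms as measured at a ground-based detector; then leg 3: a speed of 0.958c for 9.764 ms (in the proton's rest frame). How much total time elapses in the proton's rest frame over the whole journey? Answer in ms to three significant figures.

τ = 17.8 ms

Leg 1: β = 0.9629; γ = 1/√(1 − 0.9629²) = 1/√0.07282 = 3.706; τ_1 = 22.49/3.706 = 6.069 ms.
Leg 2: β = 0.999; γ = 1/√(1 − 0.999²) = 1/√0.001999 = 22.37; τ_2 = 43.04/22.37 = 1.924 ms.
Leg 3: 9.764 ms is already measured in the proton's rest frame.
Total: 6.069 + 1.924 + 9.764 ms.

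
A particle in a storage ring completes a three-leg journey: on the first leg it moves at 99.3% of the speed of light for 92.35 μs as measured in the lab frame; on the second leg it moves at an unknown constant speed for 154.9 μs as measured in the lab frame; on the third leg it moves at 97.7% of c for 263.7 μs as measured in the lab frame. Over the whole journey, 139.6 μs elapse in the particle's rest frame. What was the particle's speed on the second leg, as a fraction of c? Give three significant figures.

Leg 1: β = 0.993; γ = 1/√(1 − 0.993²) = 1/√0.01395 = 8.466; τ_1 = 92.35/8.466 = 10.91 μs.
Leg 2: speed unknown; τ_2 = 154.9/γ_2.
Leg 3: β = 0.977; γ = 1/√(1 − 0.977²) = 1/√0.04547 = 4.690; τ_3 = 263.7/4.690 = 56.23 μs.
Total proper time: 10.91 + τ_2 + 56.23 = 139.6, so τ_2 = 139.6 − 67.14 = 72.46 μs.
γ_2 = 154.9/72.46 = 2.138; β = √(1 − 1/γ²) = √0.7812.

β = 0.884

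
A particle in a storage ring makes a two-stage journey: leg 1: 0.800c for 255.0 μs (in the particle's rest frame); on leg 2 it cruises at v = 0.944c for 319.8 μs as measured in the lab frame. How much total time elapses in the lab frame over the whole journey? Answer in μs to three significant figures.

Leg 1: γ = 1/√(1 − 0.800²) = 5/3 ≈ 1.667; Δt_1 = 1.667 × 255.0 = 425.0 μs.
Leg 2: 319.8 μs is already measured in the lab frame.
Total: 425.0 + 319.8 μs.

Δt = 745 μs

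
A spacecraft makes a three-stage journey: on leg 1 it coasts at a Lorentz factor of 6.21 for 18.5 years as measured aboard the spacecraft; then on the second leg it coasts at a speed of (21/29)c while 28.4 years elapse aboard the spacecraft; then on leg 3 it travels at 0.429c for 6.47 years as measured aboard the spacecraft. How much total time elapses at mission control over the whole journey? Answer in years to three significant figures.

Leg 1: γ = 6.21; Δt_1 = 6.210 × 18.5 = 114.9 years.
Leg 2: γ = 1/√(1 − (21/29)²) = 29/20 = 1.450; Δt_2 = 1.450 × 28.4 = 41.18 years.
Leg 3: γ = 1/√(1 − 0.429²) = 1/√0.8160 = 1.107; Δt_3 = 1.107 × 6.47 = 7.163 years.
Total: 114.9 + 41.18 + 7.163 years.

Δt = 163 years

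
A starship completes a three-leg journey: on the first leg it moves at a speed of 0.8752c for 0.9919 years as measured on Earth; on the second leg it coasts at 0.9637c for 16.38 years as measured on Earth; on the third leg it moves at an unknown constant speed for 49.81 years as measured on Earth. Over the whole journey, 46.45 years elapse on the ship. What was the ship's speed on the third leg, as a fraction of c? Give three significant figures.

Leg 1: γ = 1/√(1 − 0.8752²) = 1/√0.2340 = 2.067; τ_1 = 0.9919/2.067 = 0.4798 years.
Leg 2: γ = 1/√(1 − 0.9637²) = 1/√0.07128 = 3.745; τ_2 = 16.38/3.745 = 4.373 years.
Leg 3: speed unknown; τ_3 = 49.81/γ_3.
Total proper time: 0.4798 + 4.373 + τ_3 = 46.45, so τ_3 = 46.45 − 4.853 = 41.60 years.
γ_3 = 49.81/41.60 = 1.197; β = √(1 − 1/γ²) = √0.3026.

β = 0.550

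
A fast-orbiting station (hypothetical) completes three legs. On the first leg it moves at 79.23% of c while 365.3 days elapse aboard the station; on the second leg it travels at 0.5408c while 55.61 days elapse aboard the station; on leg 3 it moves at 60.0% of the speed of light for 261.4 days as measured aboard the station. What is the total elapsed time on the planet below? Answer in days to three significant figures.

Leg 1: β = 0.7923; γ = 1/√(1 − 0.7923²) = 1/√0.3723 = 1.639; Δt_1 = 1.639 × 365.3 = 598.7 days.
Leg 2: γ = 1/√(1 − 0.5408²) = 1/√0.7075 = 1.189; Δt_2 = 1.189 × 55.61 = 66.11 days.
Leg 3: β = 0.600; γ = 1/√(1 − 0.600²) = 1/√0.6400 = 1.250; Δt_3 = 1.250 × 261.4 = 326.8 days.
Total: 598.7 + 66.11 + 326.8 days.

Δt = 992 days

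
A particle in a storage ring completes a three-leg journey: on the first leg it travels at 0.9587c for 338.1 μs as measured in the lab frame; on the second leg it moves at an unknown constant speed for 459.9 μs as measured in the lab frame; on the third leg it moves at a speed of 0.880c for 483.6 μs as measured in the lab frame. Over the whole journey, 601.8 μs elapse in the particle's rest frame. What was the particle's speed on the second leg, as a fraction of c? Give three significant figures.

Leg 1: γ = 1/√(1 − 0.9587²) = 1/√0.08089 = 3.516; τ_1 = 338.1/3.516 = 96.16 μs.
Leg 2: speed unknown; τ_2 = 459.9/γ_2.
Leg 3: γ = 1/√(1 − 0.880²) = 1/√0.2256 = 2.105; τ_3 = 483.6/2.105 = 229.7 μs.
Total proper time: 96.16 + τ_2 + 229.7 = 601.8, so τ_2 = 601.8 − 325.9 = 275.9 μs.
γ_2 = 459.9/275.9 = 1.667; β = √(1 − 1/γ²) = √0.6400.

β = 0.800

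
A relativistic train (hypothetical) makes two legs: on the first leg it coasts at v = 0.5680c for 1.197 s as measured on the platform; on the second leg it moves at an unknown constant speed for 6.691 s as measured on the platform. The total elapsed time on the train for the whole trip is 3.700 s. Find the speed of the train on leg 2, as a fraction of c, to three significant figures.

β = 0.914

Leg 1: γ = 1/√(1 − 0.5680²) = 1/√0.6774 = 1.215; τ_1 = 1.197/1.215 = 0.9852 s.
Leg 2: speed unknown; τ_2 = 6.691/γ_2.
Total proper time: 0.9852 + τ_2 = 3.700, so τ_2 = 3.700 − 0.9852 = 2.715 s.
γ_2 = 6.691/2.715 = 2.465; β = √(1 − 1/γ²) = √0.8354.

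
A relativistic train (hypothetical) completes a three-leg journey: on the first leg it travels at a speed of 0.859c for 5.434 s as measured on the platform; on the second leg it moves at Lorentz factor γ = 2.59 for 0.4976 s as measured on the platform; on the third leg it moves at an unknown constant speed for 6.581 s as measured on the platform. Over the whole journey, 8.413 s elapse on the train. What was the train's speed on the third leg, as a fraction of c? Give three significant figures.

Leg 1: γ = 1/√(1 − 0.859²) = 1/√0.2621 = 1.953; τ_1 = 5.434/1.953 = 2.782 s.
Leg 2: γ = 2.59; τ_2 = 0.4976/2.590 = 0.1921 s.
Leg 3: speed unknown; τ_3 = 6.581/γ_3.
Total proper time: 2.782 + 0.1921 + τ_3 = 8.413, so τ_3 = 8.413 − 2.974 = 5.439 s.
γ_3 = 6.581/5.439 = 1.210; β = √(1 − 1/γ²) = √0.3170.

β = 0.563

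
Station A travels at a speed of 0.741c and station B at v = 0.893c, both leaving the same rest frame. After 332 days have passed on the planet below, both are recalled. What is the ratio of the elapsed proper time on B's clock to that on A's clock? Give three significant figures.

τ_B/τ_A = 0.670

A: γ = 1/√(1 − 0.741²) = 1/√0.4509 = 1.489. B: γ = 1/√(1 − 0.893²) = 1/√0.2026 = 2.222.
τ_A/τ_B = γ_B/γ_A = 2.222/1.489 = 1.492, so τ_B/τ_A = 0.6702.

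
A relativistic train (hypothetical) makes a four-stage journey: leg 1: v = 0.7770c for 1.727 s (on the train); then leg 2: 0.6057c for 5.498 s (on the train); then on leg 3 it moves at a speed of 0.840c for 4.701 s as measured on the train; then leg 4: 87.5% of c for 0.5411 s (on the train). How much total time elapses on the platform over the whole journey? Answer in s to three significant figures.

Δt = 19.4 s

Leg 1: γ = 1/√(1 − 0.7770²) = 1/√0.3963 = 1.589; Δt_1 = 1.589 × 1.727 = 2.743 s.
Leg 2: γ = 1/√(1 − 0.6057²) = 1/√0.6331 = 1.257; Δt_2 = 1.257 × 5.498 = 6.910 s.
Leg 3: γ = 1/√(1 − 0.840²) = 1/√0.2944 = 1.843; Δt_3 = 1.843 × 4.701 = 8.664 s.
Leg 4: β = 0.875; γ = 1/√(1 − 0.875²) = 1/√0.2344 = 2.066; Δt_4 = 2.066 × 0.5411 = 1.118 s.
Total: 2.743 + 6.910 + 8.664 + 1.118 s.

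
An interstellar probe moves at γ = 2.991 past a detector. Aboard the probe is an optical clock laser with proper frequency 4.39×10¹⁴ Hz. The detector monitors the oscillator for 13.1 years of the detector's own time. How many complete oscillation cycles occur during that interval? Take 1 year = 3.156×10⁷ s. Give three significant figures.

γ = 2.991
During 13.1 years of lab time, the oscillator's proper time advances by τ = Δt/γ = 13.1/2.991 = 4.380 years = 1.382×10⁸ s.
N = f × τ = 4.39×10¹⁴ × 1.382×10⁸ = 6.068×10²².

N = 6.07×10²²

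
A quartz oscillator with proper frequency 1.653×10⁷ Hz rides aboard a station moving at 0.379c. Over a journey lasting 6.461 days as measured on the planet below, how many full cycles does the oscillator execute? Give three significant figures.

N = 8.54×10¹²

γ = 1/√(1 − 0.379²) = 1/√0.8564 = 1.081
The oscillator's own cycle count is N = f × τ where τ is the proper time aboard the station. τ = Δt/γ = 6.461/1.081 = 5.979 days = 5.166×10⁵ s.
N = 1.653×10⁷ × 5.166×10⁵ = 8.539×10¹².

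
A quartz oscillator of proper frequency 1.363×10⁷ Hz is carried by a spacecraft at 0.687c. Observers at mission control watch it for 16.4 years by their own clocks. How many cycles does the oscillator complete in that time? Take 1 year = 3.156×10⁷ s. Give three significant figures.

γ = 1/√(1 − 0.687²) = 1/√0.5280 = 1.376
During 16.4 years of lab time, the oscillator's proper time advances by τ = Δt/γ = 16.4/1.376 = 11.92 years = 3.761×10⁸ s.
N = f × τ = 1.363×10⁷ × 3.761×10⁸ = 5.126×10¹⁵.

N = 5.13×10¹⁵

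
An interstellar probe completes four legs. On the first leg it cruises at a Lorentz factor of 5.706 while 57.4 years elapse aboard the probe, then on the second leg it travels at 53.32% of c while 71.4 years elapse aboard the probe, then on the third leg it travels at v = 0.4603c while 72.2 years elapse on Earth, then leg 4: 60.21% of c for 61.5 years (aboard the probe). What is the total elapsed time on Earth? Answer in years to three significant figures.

Leg 1: γ = 5.706; Δt_1 = 5.706 × 57.4 = 327.5 years.
Leg 2: β = 0.5332; γ = 1/√(1 − 0.5332²) = 1/√0.7157 = 1.182; Δt_2 = 1.182 × 71.4 = 84.40 years.
Leg 3: 72.2 years is already measured on Earth.
Leg 4: β = 0.6021; γ = 1/√(1 − 0.6021²) = 1/√0.6375 = 1.252; Δt_4 = 1.252 × 61.5 = 77.03 years.
Total: 327.5 + 84.40 + 72.20 + 77.03 years.

Δt = 561 years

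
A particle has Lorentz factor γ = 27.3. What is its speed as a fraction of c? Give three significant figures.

β = 0.999

β = √(1 − 1/γ²) = √(1 − 1/27.3²) = √(1 − 0.001342) = √0.9987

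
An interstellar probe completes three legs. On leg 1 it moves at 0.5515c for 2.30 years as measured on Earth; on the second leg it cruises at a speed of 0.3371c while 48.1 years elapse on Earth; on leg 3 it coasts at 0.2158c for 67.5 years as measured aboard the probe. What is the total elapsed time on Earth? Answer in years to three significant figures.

Leg 1: 2.30 years is already measured on Earth.
Leg 2: 48.1 years is already measured on Earth.
Leg 3: γ = 1/√(1 − 0.2158²) = 1/√0.9534 = 1.024; Δt_3 = 1.024 × 67.5 = 69.13 years.
Total: 2.300 + 48.10 + 69.13 years.

Δt = 120 years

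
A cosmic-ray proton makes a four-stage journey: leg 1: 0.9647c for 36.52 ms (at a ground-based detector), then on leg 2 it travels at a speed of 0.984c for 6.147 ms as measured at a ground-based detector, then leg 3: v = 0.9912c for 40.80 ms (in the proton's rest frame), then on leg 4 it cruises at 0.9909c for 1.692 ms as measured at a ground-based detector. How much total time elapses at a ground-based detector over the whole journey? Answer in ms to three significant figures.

Δt = 353 ms

Leg 1: 36.52 ms is already measured at a ground-based detector.
Leg 2: 6.147 ms is already measured at a ground-based detector.
Leg 3: γ = 1/√(1 − 0.9912²) = 1/√0.01752 = 7.554; Δt_3 = 7.554 × 40.80 = 308.2 ms.
Leg 4: 1.692 ms is already measured at a ground-based detector.
Total: 36.52 + 6.147 + 308.2 + 1.692 ms.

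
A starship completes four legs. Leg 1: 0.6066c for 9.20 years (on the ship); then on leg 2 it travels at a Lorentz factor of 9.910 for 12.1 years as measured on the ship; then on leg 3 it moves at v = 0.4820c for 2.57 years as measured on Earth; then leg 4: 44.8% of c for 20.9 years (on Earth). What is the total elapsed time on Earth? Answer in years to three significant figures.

Δt = 155 years

Leg 1: γ = 1/√(1 − 0.6066²) = 1/√0.6320 = 1.258; Δt_1 = 1.258 × 9.20 = 11.57 years.
Leg 2: γ = 9.910; Δt_2 = 9.910 × 12.1 = 119.9 years.
Leg 3: 2.57 years is already measured on Earth.
Leg 4: 20.9 years is already measured on Earth.
Total: 11.57 + 119.9 + 2.570 + 20.90 years.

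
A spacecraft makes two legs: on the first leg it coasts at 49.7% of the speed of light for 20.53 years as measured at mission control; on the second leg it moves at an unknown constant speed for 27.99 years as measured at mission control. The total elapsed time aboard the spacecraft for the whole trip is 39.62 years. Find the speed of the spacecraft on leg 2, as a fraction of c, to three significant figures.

Leg 1: β = 0.497; γ = 1/√(1 − 0.497²) = 1/√0.7530 = 1.152; τ_1 = 20.53/1.152 = 17.81 years.
Leg 2: speed unknown; τ_2 = 27.99/γ_2.
Total proper time: 17.81 + τ_2 = 39.62, so τ_2 = 39.62 − 17.81 = 21.81 years.
γ_2 = 27.99/21.81 = 1.284; β = √(1 − 1/γ²) = √0.3931.

β = 0.627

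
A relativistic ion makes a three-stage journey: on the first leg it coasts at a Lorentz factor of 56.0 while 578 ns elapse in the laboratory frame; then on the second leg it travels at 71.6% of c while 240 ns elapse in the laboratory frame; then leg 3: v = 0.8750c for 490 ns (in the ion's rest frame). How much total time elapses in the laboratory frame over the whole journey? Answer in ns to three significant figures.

Δt = 1830 ns

Leg 1: 578 ns is already measured in the laboratory frame.
Leg 2: 240 ns is already measured in the laboratory frame.
Leg 3: γ = 1/√(1 − 0.8750²) = 1/√0.2344 = 2.066; Δt_3 = 2.066 × 490 = 1012 ns.
Total: 578.0 + 240.0 + 1012 ns.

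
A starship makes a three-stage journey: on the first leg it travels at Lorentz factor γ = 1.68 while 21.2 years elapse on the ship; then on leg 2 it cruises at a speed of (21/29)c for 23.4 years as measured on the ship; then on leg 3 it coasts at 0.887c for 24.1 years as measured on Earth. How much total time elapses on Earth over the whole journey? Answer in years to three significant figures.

Leg 1: γ = 1.68; Δt_1 = 1.680 × 21.2 = 35.62 years.
Leg 2: γ = 1/√(1 − (21/29)²) = 29/20 = 1.450; Δt_2 = 1.450 × 23.4 = 33.93 years.
Leg 3: 24.1 years is already measured on Earth.
Total: 35.62 + 33.93 + 24.10 years.

Δt = 93.6 years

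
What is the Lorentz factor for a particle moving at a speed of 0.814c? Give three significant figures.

γ = 1/√(1 − 0.814²) = 1/√0.3374 = 1.722

γ = 1.72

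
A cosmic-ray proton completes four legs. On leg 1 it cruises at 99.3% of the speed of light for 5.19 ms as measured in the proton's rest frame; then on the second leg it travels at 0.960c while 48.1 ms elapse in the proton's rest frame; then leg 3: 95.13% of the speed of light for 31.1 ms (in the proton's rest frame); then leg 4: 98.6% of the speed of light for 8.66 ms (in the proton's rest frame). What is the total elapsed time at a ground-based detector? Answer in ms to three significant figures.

Δt = 369 ms

Leg 1: β = 0.993; γ = 1/√(1 − 0.993²) = 1/√0.01395 = 8.466; Δt_1 = 8.466 × 5.19 = 43.94 ms.
Leg 2: γ = 1/√(1 − 0.960²) = 25/7 ≈ 3.571; Δt_2 = 3.571 × 48.1 = 171.8 ms.
Leg 3: β = 0.9513; γ = 1/√(1 − 0.9513²) = 1/√0.09503 = 3.244; Δt_3 = 3.244 × 31.1 = 100.9 ms.
Leg 4: β = 0.986; γ = 1/√(1 − 0.986²) = 1/√0.02780 = 5.997; Δt_4 = 5.997 × 8.66 = 51.94 ms.
Total: 43.94 + 171.8 + 100.9 + 51.94 ms.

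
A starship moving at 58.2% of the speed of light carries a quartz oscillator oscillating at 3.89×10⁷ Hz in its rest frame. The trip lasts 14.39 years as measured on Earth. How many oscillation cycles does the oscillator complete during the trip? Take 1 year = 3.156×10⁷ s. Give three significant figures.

N = 1.44×10¹⁶

β = 0.582; γ = 1/√(1 − 0.582²) = 1/√0.6613 = 1.230
The oscillator's own cycle count is N = f × τ where τ is the proper time on the ship. τ = Δt/γ = 14.39/1.230 = 11.70 years = 3.693×10⁸ s.
N = 3.89×10⁷ × 3.693×10⁸ = 1.437×10¹⁶.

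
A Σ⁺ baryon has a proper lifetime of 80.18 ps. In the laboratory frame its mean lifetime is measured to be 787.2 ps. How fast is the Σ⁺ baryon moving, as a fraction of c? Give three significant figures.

γ = Δt/τ₀ = 787.2/80.18 = 9.818
β = √(1 − 1/γ²) = √(1 − 0.01037) = √0.9896

β = 0.995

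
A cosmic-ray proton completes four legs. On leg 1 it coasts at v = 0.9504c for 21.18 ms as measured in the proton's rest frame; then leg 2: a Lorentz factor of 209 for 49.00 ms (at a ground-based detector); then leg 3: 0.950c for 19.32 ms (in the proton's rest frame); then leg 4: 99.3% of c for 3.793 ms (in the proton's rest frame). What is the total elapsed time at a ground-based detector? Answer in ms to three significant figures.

Leg 1: γ = 1/√(1 − 0.9504²) = 1/√0.09674 = 3.215; Δt_1 = 3.215 × 21.18 = 68.10 ms.
Leg 2: 49.00 ms is already measured at a ground-based detector.
Leg 3: γ = 1/√(1 − 0.950²) = 1/√0.09750 = 3.203; Δt_3 = 3.203 × 19.32 = 61.87 ms.
Leg 4: β = 0.993; γ = 1/√(1 − 0.993²) = 1/√0.01395 = 8.466; Δt_4 = 8.466 × 3.793 = 32.11 ms.
Total: 68.10 + 49.00 + 61.87 + 32.11 ms.

Δt = 211 ms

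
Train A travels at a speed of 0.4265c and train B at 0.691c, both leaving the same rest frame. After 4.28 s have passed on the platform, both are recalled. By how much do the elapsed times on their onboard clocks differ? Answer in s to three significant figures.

|τ_A − τ_B| = 0.777 s

A: γ = 1/√(1 − 0.4265²) = 1/√0.8181 = 1.106; τ_A = 4.28/1.106 = 3.871 s.
B: γ = 1/√(1 − 0.691²) = 1/√0.5225 = 1.383; τ_B = 4.28/1.383 = 3.094 s.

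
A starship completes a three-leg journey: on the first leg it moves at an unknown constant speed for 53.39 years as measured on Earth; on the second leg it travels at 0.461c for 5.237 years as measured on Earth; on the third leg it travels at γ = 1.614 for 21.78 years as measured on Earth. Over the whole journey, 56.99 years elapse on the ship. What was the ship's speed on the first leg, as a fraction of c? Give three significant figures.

Leg 1: speed unknown; τ_1 = 53.39/γ_1.
Leg 2: γ = 1/√(1 − 0.461²) = 1/√0.7875 = 1.127; τ_2 = 5.237/1.127 = 4.647 years.
Leg 3: γ = 1.614; τ_3 = 21.78/1.614 = 13.49 years.
Total proper time: τ_1 + 4.647 + 13.49 = 56.99, so τ_1 = 56.99 − 18.14 = 38.85 years.
γ_1 = 53.39/38.85 = 1.374; β = √(1 − 1/γ²) = √0.4706.

β = 0.686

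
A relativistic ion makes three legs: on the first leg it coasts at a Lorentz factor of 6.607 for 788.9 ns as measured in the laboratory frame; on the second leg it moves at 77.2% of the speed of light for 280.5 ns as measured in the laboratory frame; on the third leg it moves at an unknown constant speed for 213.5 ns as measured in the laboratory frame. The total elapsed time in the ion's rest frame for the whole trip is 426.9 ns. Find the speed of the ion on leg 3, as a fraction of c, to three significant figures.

β = 0.796

Leg 1: γ = 6.607; τ_1 = 788.9/6.607 = 119.4 ns.
Leg 2: β = 0.772; γ = 1/√(1 − 0.772²) = 1/√0.4040 = 1.573; τ_2 = 280.5/1.573 = 178.3 ns.
Leg 3: speed unknown; τ_3 = 213.5/γ_3.
Total proper time: 119.4 + 178.3 + τ_3 = 426.9, so τ_3 = 426.9 − 297.7 = 129.2 ns.
γ_3 = 213.5/129.2 = 1.652; β = √(1 − 1/γ²) = √0.6338.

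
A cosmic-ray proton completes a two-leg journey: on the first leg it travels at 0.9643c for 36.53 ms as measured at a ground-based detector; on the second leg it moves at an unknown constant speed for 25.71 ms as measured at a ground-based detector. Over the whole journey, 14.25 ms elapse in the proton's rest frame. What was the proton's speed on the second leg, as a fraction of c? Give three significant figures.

β = 0.984

Leg 1: γ = 1/√(1 − 0.9643²) = 1/√0.07013 = 3.776; τ_1 = 36.53/3.776 = 9.674 ms.
Leg 2: speed unknown; τ_2 = 25.71/γ_2.
Total proper time: 9.674 + τ_2 = 14.25, so τ_2 = 14.25 − 9.674 = 4.576 ms.
γ_2 = 25.71/4.576 = 5.618; β = √(1 − 1/γ²) = √0.9683.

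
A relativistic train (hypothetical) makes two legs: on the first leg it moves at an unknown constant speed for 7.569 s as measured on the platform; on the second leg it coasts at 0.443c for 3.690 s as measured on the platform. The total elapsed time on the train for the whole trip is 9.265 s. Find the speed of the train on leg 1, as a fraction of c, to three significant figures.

Leg 1: speed unknown; τ_1 = 7.569/γ_1.
Leg 2: γ = 1/√(1 − 0.443²) = 1/√0.8038 = 1.115; τ_2 = 3.690/1.115 = 3.308 s.
Total proper time: τ_1 + 3.308 = 9.265, so τ_1 = 9.265 − 3.308 = 5.957 s.
γ_1 = 7.569/5.957 = 1.271; β = √(1 − 1/γ²) = √0.3806.

β = 0.617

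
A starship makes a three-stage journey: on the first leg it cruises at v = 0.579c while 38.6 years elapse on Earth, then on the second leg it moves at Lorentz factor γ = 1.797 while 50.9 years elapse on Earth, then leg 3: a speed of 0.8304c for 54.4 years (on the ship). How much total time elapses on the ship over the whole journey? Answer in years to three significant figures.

Leg 1: γ = 1/√(1 − 0.579²) = 1/√0.6648 = 1.227; τ_1 = 38.6/1.227 = 31.47 years.
Leg 2: γ = 1.797; τ_2 = 50.9/1.797 = 28.32 years.
Leg 3: 54.4 years is already measured on the ship.
Total: 31.47 + 28.32 + 54.40 years.

τ = 114 years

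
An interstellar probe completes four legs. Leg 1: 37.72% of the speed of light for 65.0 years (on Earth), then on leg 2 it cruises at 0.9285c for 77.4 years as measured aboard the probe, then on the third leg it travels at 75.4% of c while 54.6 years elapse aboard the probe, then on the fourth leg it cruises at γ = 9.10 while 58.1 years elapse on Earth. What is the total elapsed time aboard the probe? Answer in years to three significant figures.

τ = 199 years

Leg 1: β = 0.3772; γ = 1/√(1 − 0.3772²) = 1/√0.8577 = 1.080; τ_1 = 65.0/1.080 = 60.20 years.
Leg 2: 77.4 years is already measured aboard the probe.
Leg 3: 54.6 years is already measured aboard the probe.
Leg 4: γ = 9.10; τ_4 = 58.1/9.100 = 6.385 years.
Total: 60.20 + 77.40 + 54.60 + 6.385 years.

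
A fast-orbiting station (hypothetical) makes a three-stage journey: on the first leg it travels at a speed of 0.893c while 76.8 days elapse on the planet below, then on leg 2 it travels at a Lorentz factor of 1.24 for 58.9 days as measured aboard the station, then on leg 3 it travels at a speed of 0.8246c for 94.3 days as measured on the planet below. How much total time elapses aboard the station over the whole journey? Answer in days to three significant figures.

τ = 147 days

Leg 1: γ = 1/√(1 − 0.893²) = 1/√0.2026 = 2.222; τ_1 = 76.8/2.222 = 34.56 days.
Leg 2: 58.9 days is already measured aboard the station.
Leg 3: γ = 1/√(1 − 0.8246²) = 1/√0.3200 = 1.768; τ_3 = 94.3/1.768 = 53.35 days.
Total: 34.56 + 58.90 + 53.35 days.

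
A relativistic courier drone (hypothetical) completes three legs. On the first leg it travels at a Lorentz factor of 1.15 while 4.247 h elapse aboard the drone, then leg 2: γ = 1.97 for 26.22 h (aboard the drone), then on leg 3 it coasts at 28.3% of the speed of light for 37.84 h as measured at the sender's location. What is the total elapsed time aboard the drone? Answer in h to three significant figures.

τ = 66.8 h

Leg 1: 4.247 h is already measured aboard the drone.
Leg 2: 26.22 h is already measured aboard the drone.
Leg 3: β = 0.283; γ = 1/√(1 − 0.283²) = 1/√0.9199 = 1.043; τ_3 = 37.84/1.043 = 36.29 h.
Total: 4.247 + 26.22 + 36.29 h.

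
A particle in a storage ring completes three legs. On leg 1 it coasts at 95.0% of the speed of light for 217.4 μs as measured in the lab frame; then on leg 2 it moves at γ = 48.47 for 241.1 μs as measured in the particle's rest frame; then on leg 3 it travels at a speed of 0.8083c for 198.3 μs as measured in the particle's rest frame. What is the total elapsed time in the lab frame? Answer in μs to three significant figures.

Leg 1: 217.4 μs is already measured in the lab frame.
Leg 2: γ = 48.47; Δt_2 = 48.47 × 241.1 = 1.169×10⁴ μs.
Leg 3: γ = 1/√(1 − 0.8083²) = 1/√0.3467 = 1.698; Δt_3 = 1.698 × 198.3 = 336.8 μs.
Total: 217.4 + 1.169×10⁴ + 336.8 μs.

Δt = 1.22×10⁴ μs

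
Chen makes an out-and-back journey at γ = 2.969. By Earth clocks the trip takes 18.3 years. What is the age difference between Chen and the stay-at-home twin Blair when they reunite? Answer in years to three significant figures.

Δt − τ = 12.1 years

γ = 2.969
Chen's elapsed proper time: τ = 18.3/2.969 = 6.164 years.
Age gap = Δt − τ = 18.3 − 6.164 years.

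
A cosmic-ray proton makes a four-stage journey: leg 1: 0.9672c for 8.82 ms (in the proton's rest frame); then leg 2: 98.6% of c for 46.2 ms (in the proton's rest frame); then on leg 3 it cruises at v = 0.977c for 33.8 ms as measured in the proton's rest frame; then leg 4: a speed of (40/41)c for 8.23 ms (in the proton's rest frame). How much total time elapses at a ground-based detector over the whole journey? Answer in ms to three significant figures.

Leg 1: γ = 1/√(1 − 0.9672²) = 1/√0.06452 = 3.937; Δt_1 = 3.937 × 8.82 = 34.72 ms.
Leg 2: β = 0.986; γ = 1/√(1 − 0.986²) = 1/√0.02780 = 5.997; Δt_2 = 5.997 × 46.2 = 277.1 ms.
Leg 3: γ = 1/√(1 − 0.977²) = 1/√0.04547 = 4.690; Δt_3 = 4.690 × 33.8 = 158.5 ms.
Leg 4: γ = 1/√(1 − (40/41)²) = 41/9 ≈ 4.556; Δt_4 = 4.556 × 8.23 = 37.49 ms.
Total: 34.72 + 277.1 + 158.5 + 37.49 ms.

Δt = 508 ms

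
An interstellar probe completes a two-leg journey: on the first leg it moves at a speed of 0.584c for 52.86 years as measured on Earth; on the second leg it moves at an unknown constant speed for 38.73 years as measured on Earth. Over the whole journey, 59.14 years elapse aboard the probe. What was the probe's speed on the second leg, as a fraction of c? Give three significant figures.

β = 0.908

Leg 1: γ = 1/√(1 − 0.584²) = 1/√0.6589 = 1.232; τ_1 = 52.86/1.232 = 42.91 years.
Leg 2: speed unknown; τ_2 = 38.73/γ_2.
Total proper time: 42.91 + τ_2 = 59.14, so τ_2 = 59.14 − 42.91 = 16.23 years.
γ_2 = 38.73/16.23 = 2.386; β = √(1 − 1/γ²) = √0.8244.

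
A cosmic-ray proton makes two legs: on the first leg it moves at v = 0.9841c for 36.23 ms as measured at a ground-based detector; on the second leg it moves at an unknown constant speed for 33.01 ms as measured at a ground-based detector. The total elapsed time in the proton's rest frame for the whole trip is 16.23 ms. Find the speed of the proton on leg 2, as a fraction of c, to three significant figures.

β = 0.955

Leg 1: γ = 1/√(1 − 0.9841²) = 1/√0.03155 = 5.630; τ_1 = 36.23/5.630 = 6.435 ms.
Leg 2: speed unknown; τ_2 = 33.01/γ_2.
Total proper time: 6.435 + τ_2 = 16.23, so τ_2 = 16.23 − 6.435 = 9.795 ms.
γ_2 = 33.01/9.795 = 3.370; β = √(1 − 1/γ²) = √0.9120.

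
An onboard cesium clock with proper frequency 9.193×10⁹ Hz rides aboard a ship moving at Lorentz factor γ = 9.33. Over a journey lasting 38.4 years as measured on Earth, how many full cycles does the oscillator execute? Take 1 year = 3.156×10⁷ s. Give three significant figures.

N = 1.19×10¹⁸

γ = 9.33
The oscillator's own cycle count is N = f × τ where τ is the proper time on the ship. τ = Δt/γ = 38.4/9.330 = 4.116 years = 1.299×10⁸ s.
N = 9.193×10⁹ × 1.299×10⁸ = 1.194×10¹⁸.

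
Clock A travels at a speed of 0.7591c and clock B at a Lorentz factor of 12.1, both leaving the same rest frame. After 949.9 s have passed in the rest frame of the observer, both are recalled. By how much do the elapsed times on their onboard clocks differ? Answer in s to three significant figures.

|τ_A − τ_B| = 540 s

A: γ = 1/√(1 − 0.7591²) = 1/√0.4238 = 1.536; τ_A = 949.9/1.536 = 618.4 s.
B: γ = 12.1; τ_B = 949.9/12.10 = 78.50 s.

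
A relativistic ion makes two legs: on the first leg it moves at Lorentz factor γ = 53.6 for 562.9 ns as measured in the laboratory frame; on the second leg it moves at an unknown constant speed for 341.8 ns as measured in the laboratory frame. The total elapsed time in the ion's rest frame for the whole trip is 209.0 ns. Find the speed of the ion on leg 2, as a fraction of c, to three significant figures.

Leg 1: γ = 53.6; τ_1 = 562.9/53.60 = 10.50 ns.
Leg 2: speed unknown; τ_2 = 341.8/γ_2.
Total proper time: 10.50 + τ_2 = 209.0, so τ_2 = 209.0 − 10.50 = 198.5 ns.
γ_2 = 341.8/198.5 = 1.722; β = √(1 − 1/γ²) = √0.6627.

β = 0.814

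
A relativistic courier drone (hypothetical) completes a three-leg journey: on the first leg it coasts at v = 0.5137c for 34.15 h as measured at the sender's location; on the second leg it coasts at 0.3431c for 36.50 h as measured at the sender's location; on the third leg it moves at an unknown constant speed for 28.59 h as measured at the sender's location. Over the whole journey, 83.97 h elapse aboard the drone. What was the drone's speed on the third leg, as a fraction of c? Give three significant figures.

β = 0.701

Leg 1: γ = 1/√(1 − 0.5137²) = 1/√0.7361 = 1.166; τ_1 = 34.15/1.166 = 29.30 h.
Leg 2: γ = 1/√(1 − 0.3431²) = 1/√0.8823 = 1.065; τ_2 = 36.50/1.065 = 34.28 h.
Leg 3: speed unknown; τ_3 = 28.59/γ_3.
Total proper time: 29.30 + 34.28 + τ_3 = 83.97, so τ_3 = 83.97 − 63.58 = 20.39 h.
γ_3 = 28.59/20.39 = 1.402; β = √(1 − 1/γ²) = √0.4916.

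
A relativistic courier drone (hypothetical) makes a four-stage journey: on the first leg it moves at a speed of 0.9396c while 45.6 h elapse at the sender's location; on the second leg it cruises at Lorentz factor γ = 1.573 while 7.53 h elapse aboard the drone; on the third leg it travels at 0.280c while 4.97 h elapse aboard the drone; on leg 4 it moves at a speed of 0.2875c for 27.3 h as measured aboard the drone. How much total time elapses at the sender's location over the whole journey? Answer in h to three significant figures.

Leg 1: 45.6 h is already measured at the sender's location.
Leg 2: γ = 1.573; Δt_2 = 1.573 × 7.53 = 11.84 h.
Leg 3: γ = 1/√(1 − 0.280²) = 25/24 ≈ 1.042; Δt_3 = 1.042 × 4.97 = 5.177 h.
Leg 4: γ = 1/√(1 − 0.2875²) = 1/√0.9173 = 1.044; Δt_4 = 1.044 × 27.3 = 28.50 h.
Total: 45.60 + 11.84 + 5.177 + 28.50 h.

Δt = 91.1 h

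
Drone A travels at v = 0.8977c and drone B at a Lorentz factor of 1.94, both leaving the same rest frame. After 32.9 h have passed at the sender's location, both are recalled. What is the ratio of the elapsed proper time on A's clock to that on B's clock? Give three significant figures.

A: γ = 1/√(1 − 0.8977²) = 1/√0.1941 = 2.270. B: γ = 1.94.
τ_A/τ_B = γ_B/γ_A = 1.940/2.270 = 0.8548, so τ_A/τ_B = 0.8548.

τ_A/τ_B = 0.855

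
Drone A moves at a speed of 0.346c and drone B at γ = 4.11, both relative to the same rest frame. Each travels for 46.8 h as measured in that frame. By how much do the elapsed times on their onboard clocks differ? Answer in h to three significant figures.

A: γ = 1/√(1 − 0.346²) = 1/√0.8803 = 1.066; τ_A = 46.8/1.066 = 43.91 h.
B: γ = 4.11; τ_B = 46.8/4.110 = 11.39 h.

|τ_A − τ_B| = 32.5 h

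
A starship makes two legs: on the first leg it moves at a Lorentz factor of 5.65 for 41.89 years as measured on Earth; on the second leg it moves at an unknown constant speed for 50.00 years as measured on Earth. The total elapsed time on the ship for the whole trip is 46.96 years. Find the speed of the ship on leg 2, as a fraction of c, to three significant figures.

β = 0.612

Leg 1: γ = 5.65; τ_1 = 41.89/5.650 = 7.414 years.
Leg 2: speed unknown; τ_2 = 50.00/γ_2.
Total proper time: 7.414 + τ_2 = 46.96, so τ_2 = 46.96 − 7.414 = 39.55 years.
γ_2 = 50.00/39.55 = 1.264; β = √(1 − 1/γ²) = √0.3745.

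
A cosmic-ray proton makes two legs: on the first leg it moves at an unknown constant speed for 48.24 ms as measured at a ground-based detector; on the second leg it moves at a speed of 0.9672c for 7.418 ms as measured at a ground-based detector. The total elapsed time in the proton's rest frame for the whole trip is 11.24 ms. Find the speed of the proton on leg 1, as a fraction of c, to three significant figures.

Leg 1: speed unknown; τ_1 = 48.24/γ_1.
Leg 2: γ = 1/√(1 − 0.9672²) = 1/√0.06452 = 3.937; τ_2 = 7.418/3.937 = 1.884 ms.
Total proper time: τ_1 + 1.884 = 11.24, so τ_1 = 11.24 − 1.884 = 9.356 ms.
γ_1 = 48.24/9.356 = 5.156; β = √(1 − 1/γ²) = √0.9624.

β = 0.981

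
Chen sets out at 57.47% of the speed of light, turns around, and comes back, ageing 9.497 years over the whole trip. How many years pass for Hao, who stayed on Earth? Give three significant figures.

β = 0.5747; γ = 1/√(1 − 0.5747²) = 1/√0.6697 = 1.222
Earth-frame duration is the dilated interval: Δt = γτ = 1.222 × 9.497 years.

Δt = 11.6 years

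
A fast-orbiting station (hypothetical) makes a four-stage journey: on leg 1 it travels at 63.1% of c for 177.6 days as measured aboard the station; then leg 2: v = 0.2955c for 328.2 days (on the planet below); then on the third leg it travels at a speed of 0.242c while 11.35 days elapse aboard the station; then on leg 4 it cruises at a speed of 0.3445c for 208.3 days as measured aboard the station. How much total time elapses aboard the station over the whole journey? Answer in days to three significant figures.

τ = 711 days

Leg 1: 177.6 days is already measured aboard the station.
Leg 2: γ = 1/√(1 − 0.2955²) = 1/√0.9127 = 1.047; τ_2 = 328.2/1.047 = 313.5 days.
Leg 3: 11.35 days is already measured aboard the station.
Leg 4: 208.3 days is already measured aboard the station.
Total: 177.6 + 313.5 + 11.35 + 208.3 days.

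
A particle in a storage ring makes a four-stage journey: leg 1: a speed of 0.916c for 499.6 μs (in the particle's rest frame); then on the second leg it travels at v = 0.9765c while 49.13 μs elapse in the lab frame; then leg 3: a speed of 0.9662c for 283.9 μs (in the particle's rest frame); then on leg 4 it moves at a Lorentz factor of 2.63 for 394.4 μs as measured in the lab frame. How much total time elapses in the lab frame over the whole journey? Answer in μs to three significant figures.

Δt = 2790 μs

Leg 1: γ = 1/√(1 − 0.916²) = 1/√0.1609 = 2.493; Δt_1 = 2.493 × 499.6 = 1245 μs.
Leg 2: 49.13 μs is already measured in the lab frame.
Leg 3: γ = 1/√(1 − 0.9662²) = 1/√0.06646 = 3.879; Δt_3 = 3.879 × 283.9 = 1101 μs.
Leg 4: 394.4 μs is already measured in the lab frame.
Total: 1245 + 49.13 + 1101 + 394.4 μs.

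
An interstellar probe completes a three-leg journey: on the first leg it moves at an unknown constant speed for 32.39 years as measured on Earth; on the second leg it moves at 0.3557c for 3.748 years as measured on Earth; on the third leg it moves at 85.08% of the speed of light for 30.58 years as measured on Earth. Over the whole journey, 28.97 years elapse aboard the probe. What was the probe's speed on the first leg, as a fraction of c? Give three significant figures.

Leg 1: speed unknown; τ_1 = 32.39/γ_1.
Leg 2: γ = 1/√(1 − 0.3557²) = 1/√0.8735 = 1.070; τ_2 = 3.748/1.070 = 3.503 years.
Leg 3: β = 0.8508; γ = 1/√(1 − 0.8508²) = 1/√0.2761 = 1.903; τ_3 = 30.58/1.903 = 16.07 years.
Total proper time: τ_1 + 3.503 + 16.07 = 28.97, so τ_1 = 28.97 − 19.57 = 9.398 years.
γ_1 = 32.39/9.398 = 3.447; β = √(1 − 1/γ²) = √0.9158.

β = 0.957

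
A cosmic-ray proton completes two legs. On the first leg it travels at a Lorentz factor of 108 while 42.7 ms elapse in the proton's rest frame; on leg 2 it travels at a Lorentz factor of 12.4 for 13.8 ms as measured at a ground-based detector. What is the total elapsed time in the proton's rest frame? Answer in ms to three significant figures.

τ = 43.8 ms

Leg 1: 42.7 ms is already measured in the proton's rest frame.
Leg 2: γ = 12.4; τ_2 = 13.8/12.40 = 1.113 ms.
Total: 42.70 + 1.113 ms.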